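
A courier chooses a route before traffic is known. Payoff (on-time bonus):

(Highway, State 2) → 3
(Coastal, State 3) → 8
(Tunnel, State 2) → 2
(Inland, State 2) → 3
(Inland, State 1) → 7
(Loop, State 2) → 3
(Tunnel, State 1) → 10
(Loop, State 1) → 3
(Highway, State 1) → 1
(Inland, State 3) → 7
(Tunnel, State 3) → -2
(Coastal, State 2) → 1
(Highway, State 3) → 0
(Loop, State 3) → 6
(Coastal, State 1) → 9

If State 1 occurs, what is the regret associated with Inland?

Best payoff under State 1 is 10.
Regret = 10 − 7 = 3.

3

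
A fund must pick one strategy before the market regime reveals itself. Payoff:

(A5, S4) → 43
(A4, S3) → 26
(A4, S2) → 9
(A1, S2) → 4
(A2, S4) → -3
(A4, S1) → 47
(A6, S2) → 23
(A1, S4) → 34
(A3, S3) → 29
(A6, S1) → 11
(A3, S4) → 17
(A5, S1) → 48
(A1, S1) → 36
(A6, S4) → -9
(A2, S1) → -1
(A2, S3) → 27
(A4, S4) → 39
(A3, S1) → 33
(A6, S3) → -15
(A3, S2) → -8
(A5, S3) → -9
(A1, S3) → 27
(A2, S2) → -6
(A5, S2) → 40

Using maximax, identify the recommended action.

Row maxima: A1=36, A2=27, A3=33, A4=47, A5=48, A6=23
Best best-case = 48 → A5.

A5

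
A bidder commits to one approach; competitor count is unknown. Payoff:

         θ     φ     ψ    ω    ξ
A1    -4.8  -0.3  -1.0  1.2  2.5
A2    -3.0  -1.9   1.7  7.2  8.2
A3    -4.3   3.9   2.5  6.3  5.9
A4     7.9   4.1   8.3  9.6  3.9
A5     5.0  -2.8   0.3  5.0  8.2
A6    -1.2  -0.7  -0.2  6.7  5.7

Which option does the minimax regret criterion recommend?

A4

Column bests: θ=7.9, φ=4.1, ψ=8.3, ω=9.6, ξ=8.2.
A1 regrets: 12.7, 4.4, 9.3, 8.4, 5.7 → max 12.7
A2 regrets: 10.9, 6.0, 6.6, 2.4, 0.0 → max 10.9
A3 regrets: 12.2, 0.2, 5.8, 3.3, 2.3 → max 12.2
A4 regrets: 0.0, 0.0, 0.0, 0.0, 4.3 → max 4.3
A5 regrets: 2.9, 6.9, 8.0, 4.6, 0.0 → max 8.0
A6 regrets: 9.1, 4.8, 8.5, 2.9, 2.5 → max 9.1
Smallest max regret = 4.3 → A4.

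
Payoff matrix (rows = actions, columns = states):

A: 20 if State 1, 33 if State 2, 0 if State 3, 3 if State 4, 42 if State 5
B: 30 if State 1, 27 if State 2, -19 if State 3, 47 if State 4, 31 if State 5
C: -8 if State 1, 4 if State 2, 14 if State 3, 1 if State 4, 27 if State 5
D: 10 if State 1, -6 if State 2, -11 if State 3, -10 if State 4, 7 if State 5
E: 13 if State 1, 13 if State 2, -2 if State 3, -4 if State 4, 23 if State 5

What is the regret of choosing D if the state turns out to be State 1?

20

Best payoff under State 1 is 30.
Regret = 30 − 10 = 20.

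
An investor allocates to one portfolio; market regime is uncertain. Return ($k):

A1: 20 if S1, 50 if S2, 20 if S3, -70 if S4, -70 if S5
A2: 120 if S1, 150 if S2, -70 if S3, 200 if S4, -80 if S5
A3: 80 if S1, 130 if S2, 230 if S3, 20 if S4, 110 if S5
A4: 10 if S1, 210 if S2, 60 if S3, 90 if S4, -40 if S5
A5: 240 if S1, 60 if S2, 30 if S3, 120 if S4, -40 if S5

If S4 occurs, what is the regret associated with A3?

180

Best payoff under S4 is 200.
Regret = 200 − 20 = 180.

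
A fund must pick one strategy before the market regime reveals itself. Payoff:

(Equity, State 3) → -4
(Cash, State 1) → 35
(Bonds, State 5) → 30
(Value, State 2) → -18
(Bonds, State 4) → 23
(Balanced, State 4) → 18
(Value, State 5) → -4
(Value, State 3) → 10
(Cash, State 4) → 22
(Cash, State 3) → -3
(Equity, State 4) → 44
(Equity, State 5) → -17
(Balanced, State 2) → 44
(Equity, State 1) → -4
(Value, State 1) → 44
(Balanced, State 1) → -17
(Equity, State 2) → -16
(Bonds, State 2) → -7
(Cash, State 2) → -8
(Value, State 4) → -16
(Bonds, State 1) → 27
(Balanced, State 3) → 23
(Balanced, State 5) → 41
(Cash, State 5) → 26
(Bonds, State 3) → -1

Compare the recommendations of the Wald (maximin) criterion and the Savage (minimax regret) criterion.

maximin → Bonds; minimax regret → Bonds (agree)

Row minima: Bonds=-7, Value=-18, Equity=-17, Balanced=-17, Cash=-8
Best worst-case = -7 → Bonds.
Column bests: State 1=44, State 2=44, State 3=23, State 4=44, State 5=41.
Bonds regrets: 17, 51, 24, 21, 11 → max 51
Value regrets: 0, 62, 13, 60, 45 → max 62
Equity regrets: 48, 60, 27, 0, 58 → max 60
Balanced regrets: 61, 0, 0, 26, 0 → max 61
Cash regrets: 9, 52, 26, 22, 15 → max 52
Smallest max regret = 51 → Bonds.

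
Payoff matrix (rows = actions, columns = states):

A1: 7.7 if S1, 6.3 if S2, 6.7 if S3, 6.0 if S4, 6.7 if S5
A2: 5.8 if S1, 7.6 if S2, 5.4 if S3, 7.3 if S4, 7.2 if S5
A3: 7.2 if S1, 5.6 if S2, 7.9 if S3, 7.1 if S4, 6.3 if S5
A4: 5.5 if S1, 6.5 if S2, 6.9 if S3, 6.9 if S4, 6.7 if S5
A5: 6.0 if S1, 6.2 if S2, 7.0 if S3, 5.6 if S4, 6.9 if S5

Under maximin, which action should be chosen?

Row minima: A1=6.0, A2=5.4, A3=5.6, A4=5.5, A5=5.6
Best worst-case = 6.0 → A1.

A1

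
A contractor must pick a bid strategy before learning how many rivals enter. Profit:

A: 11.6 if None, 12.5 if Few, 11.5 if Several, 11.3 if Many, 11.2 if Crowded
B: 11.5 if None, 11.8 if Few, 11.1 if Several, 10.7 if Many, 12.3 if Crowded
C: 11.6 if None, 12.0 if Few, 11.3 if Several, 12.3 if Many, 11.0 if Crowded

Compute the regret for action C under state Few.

0.5

Best payoff under Few is 12.5.
Regret = 12.5 − 12.0 = 0.5.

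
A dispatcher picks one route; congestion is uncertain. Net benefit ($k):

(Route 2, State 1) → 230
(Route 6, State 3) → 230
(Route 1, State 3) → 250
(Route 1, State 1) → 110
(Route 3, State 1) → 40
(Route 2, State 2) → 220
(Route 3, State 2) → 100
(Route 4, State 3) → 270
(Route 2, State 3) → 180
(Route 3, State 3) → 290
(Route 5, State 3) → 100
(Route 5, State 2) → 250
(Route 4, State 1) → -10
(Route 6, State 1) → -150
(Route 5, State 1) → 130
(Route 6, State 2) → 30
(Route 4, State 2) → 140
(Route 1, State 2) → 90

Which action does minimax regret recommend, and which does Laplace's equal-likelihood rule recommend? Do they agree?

Column bests: State 1=230, State 2=250, State 3=290.
Route 1 regrets: 120, 160, 40 → max 160
Route 2 regrets: 0, 30, 110 → max 110
Route 3 regrets: 190, 150, 0 → max 190
Route 4 regrets: 240, 110, 20 → max 240
Route 5 regrets: 100, 0, 190 → max 190
Route 6 regrets: 380, 220, 60 → max 380
Smallest max regret = 110 → Route 2.
Row averages: Route 1=150, Route 2=210, Route 3=430/3, Route 4=400/3, Route 5=160, Route 6=110/3
Highest average = 210 → Route 2.

minimax regret → Route 2; laplace → Route 2 (agree)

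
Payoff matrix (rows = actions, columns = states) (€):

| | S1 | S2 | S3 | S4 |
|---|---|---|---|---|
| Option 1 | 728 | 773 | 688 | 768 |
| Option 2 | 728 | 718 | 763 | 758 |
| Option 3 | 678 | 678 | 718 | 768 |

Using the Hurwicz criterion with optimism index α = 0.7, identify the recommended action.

Option 1: 0.7·773 + 0.3·688 = 747.5
Option 2: 0.7·763 + 0.3·718 = 749.5
Option 3: 0.7·768 + 0.3·678 = 741
Highest Hurwicz score = 749.5 → Option 2.

Option 2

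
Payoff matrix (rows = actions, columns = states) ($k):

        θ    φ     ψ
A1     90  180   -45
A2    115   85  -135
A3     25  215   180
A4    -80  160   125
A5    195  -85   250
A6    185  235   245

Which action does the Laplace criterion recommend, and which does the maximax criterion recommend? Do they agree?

Row averages: A1=75, A2=65/3, A3=140, A4=205/3, A5=120, A6=665/3
Highest average = 665/3 → A6.
Row maxima: A1=180, A2=115, A3=215, A4=160, A5=250, A6=245
Best best-case = 250 → A5.

laplace → A6; maximax → A5 (disagree)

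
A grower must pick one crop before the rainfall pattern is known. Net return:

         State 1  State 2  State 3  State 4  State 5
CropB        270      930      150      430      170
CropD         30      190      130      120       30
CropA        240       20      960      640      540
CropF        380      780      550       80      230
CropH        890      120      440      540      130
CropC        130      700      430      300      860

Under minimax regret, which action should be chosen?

Column bests: State 1=890, State 2=930, State 3=960, State 4=640, State 5=860.
CropB regrets: 620, 0, 810, 210, 690 → max 810
CropD regrets: 860, 740, 830, 520, 830 → max 860
CropA regrets: 650, 910, 0, 0, 320 → max 910
CropF regrets: 510, 150, 410, 560, 630 → max 630
CropH regrets: 0, 810, 520, 100, 730 → max 810
CropC regrets: 760, 230, 530, 340, 0 → max 760
Smallest max regret = 630 → CropF.

CropF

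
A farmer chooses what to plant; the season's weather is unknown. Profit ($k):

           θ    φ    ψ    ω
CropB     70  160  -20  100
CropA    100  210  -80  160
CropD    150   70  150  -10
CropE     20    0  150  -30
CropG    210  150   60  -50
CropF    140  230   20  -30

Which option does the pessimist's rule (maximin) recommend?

Row minima: CropB=-20, CropA=-80, CropD=-10, CropE=-30, CropG=-50, CropF=-30
Best worst-case = -10 → CropD.

CropD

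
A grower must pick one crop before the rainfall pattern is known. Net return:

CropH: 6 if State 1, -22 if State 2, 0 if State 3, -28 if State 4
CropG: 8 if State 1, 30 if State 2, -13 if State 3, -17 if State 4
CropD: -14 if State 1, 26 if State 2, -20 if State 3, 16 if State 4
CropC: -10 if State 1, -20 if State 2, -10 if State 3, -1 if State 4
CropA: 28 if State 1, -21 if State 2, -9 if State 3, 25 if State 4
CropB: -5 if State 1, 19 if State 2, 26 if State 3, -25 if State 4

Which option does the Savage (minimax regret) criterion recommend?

CropG

Column bests: State 1=28, State 2=30, State 3=26, State 4=25.
CropH regrets: 22, 52, 26, 53 → max 53
CropG regrets: 20, 0, 39, 42 → max 42
CropD regrets: 42, 4, 46, 9 → max 46
CropC regrets: 38, 50, 36, 26 → max 50
CropA regrets: 0, 51, 35, 0 → max 51
CropB regrets: 33, 11, 0, 50 → max 50
Smallest max regret = 42 → CropG.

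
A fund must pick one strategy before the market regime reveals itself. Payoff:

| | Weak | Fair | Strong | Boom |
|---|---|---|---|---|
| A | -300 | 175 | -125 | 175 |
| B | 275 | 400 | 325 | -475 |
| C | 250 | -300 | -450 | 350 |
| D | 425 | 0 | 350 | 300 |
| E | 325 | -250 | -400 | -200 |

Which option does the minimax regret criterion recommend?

D

Column bests: Weak=425, Fair=400, Strong=350, Boom=350.
A regrets: 725, 225, 475, 175 → max 725
B regrets: 150, 0, 25, 825 → max 825
C regrets: 175, 700, 800, 0 → max 800
D regrets: 0, 400, 0, 50 → max 400
E regrets: 100, 650, 750, 550 → max 750
Smallest max regret = 400 → D.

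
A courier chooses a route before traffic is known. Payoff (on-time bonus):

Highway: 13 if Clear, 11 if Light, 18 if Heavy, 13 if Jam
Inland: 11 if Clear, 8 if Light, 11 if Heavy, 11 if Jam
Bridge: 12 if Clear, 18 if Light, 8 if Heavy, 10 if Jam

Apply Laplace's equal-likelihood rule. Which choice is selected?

Row averages: Highway=13.75, Inland=10.25, Bridge=12
Highest average = 13.75 → Highway.

Highway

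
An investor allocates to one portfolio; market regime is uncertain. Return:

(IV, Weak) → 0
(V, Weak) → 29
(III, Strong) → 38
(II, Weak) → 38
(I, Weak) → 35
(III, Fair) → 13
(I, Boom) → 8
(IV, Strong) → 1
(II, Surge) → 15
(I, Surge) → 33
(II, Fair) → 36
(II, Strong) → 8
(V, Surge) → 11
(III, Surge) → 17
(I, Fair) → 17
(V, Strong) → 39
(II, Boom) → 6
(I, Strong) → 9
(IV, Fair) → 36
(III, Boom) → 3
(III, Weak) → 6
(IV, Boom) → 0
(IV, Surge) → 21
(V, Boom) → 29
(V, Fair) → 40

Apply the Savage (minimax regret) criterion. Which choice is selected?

Column bests: Weak=38, Fair=40, Strong=39, Boom=29, Surge=33.
I regrets: 3, 23, 30, 21, 0 → max 30
II regrets: 0, 4, 31, 23, 18 → max 31
III regrets: 32, 27, 1, 26, 16 → max 32
IV regrets: 38, 4, 38, 29, 12 → max 38
V regrets: 9, 0, 0, 0, 22 → max 22
Smallest max regret = 22 → V.

V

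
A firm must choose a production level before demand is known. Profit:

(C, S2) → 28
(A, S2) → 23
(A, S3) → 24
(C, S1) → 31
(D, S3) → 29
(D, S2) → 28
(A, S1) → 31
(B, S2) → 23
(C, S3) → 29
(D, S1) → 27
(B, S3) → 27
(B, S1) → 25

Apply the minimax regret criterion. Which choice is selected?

C

Column bests: S1=31, S2=28, S3=29.
A regrets: 0, 5, 5 → max 5
B regrets: 6, 5, 2 → max 6
C regrets: 0, 0, 0 → max 0
D regrets: 4, 0, 0 → max 4
Smallest max regret = 0 → C.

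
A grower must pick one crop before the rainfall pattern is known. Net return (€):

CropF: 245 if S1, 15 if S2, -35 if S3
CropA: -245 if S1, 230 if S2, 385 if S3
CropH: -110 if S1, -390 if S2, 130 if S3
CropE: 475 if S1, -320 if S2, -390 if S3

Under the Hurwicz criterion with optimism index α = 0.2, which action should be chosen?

CropF

CropF: 0.2·245 + 0.8·(-35) = 21
CropA: 0.2·385 + 0.8·(-245) = -119
CropH: 0.2·130 + 0.8·(-390) = -286
CropE: 0.2·475 + 0.8·(-390) = -217
Highest Hurwicz score = 21 → CropF.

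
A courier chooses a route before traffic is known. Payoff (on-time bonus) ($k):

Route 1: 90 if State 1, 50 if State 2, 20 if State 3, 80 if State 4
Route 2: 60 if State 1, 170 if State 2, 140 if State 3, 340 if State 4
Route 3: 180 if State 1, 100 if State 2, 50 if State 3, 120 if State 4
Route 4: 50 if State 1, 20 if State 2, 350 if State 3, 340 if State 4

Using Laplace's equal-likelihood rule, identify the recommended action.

Row averages: Route 1=60, Route 2=177.5, Route 3=112.5, Route 4=190
Highest average = 190 → Route 4.

Route 4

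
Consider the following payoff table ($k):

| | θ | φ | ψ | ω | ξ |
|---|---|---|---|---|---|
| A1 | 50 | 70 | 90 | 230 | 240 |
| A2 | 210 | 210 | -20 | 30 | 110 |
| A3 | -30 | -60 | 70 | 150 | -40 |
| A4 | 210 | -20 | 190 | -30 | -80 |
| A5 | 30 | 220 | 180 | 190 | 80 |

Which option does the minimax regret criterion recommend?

A1

Column bests: θ=210, φ=220, ψ=190, ω=230, ξ=240.
A1 regrets: 160, 150, 100, 0, 0 → max 160
A2 regrets: 0, 10, 210, 200, 130 → max 210
A3 regrets: 240, 280, 120, 80, 280 → max 280
A4 regrets: 0, 240, 0, 260, 320 → max 320
A5 regrets: 180, 0, 10, 40, 160 → max 180
Smallest max regret = 160 → A1.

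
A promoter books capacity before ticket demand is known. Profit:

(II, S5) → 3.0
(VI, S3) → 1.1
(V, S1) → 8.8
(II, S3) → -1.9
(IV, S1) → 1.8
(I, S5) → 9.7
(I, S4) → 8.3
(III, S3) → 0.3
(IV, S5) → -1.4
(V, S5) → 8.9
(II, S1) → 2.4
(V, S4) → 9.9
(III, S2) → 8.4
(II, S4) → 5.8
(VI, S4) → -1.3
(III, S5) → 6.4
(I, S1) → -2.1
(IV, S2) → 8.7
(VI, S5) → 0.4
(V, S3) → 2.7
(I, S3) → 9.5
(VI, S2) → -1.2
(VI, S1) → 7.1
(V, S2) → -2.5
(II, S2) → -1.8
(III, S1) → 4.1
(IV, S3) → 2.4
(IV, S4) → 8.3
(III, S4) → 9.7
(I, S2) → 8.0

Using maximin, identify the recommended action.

Row minima: I=-2.1, II=-1.9, III=0.3, IV=-1.4, V=-2.5, VI=-1.3
Best worst-case = 0.3 → III.

III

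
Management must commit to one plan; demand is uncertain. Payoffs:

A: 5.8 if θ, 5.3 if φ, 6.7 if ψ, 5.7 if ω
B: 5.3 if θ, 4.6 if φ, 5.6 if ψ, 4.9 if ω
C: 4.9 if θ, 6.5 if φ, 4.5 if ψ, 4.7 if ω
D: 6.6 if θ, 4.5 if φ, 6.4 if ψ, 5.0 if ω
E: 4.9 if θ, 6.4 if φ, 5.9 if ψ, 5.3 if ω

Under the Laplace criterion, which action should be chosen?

Row averages: A=5.875, B=5.1, C=5.15, D=5.625, E=5.625
Highest average = 5.875 → A.

A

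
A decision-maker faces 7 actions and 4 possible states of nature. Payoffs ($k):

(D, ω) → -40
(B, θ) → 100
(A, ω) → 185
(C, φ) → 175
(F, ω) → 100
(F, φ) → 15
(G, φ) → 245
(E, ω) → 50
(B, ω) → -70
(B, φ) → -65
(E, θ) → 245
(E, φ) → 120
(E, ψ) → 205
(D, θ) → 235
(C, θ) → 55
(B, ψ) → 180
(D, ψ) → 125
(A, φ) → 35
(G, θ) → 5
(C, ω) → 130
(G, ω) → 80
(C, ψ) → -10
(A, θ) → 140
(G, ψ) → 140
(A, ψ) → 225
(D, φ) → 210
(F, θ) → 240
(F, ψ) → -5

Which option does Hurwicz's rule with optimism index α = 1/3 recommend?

E

A: 1/3·225 + 2/3·35 = 295/3
B: 1/3·180 + 2/3·(-70) = 40/3
C: 1/3·175 + 2/3·(-10) = 155/3
D: 1/3·235 + 2/3·(-40) = 155/3
E: 1/3·245 + 2/3·50 = 115
F: 1/3·240 + 2/3·(-5) = 230/3
G: 1/3·245 + 2/3·5 = 85
Highest Hurwicz score = 115 → E.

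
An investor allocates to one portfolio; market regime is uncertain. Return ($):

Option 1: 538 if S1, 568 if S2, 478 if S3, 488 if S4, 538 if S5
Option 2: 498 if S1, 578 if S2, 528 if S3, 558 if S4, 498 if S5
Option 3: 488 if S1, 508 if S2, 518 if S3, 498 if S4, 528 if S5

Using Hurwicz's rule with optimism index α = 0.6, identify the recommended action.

Option 2

Option 1: 0.6·568 + 0.4·478 = 532
Option 2: 0.6·578 + 0.4·498 = 546
Option 3: 0.6·528 + 0.4·488 = 512
Highest Hurwicz score = 546 → Option 2.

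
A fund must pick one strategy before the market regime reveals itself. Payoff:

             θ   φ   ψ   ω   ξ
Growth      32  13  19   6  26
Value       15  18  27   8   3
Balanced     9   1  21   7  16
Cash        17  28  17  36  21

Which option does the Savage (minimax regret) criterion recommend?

Cash

Column bests: θ=32, φ=28, ψ=27, ω=36, ξ=26.
Growth regrets: 0, 15, 8, 30, 0 → max 30
Value regrets: 17, 10, 0, 28, 23 → max 28
Balanced regrets: 23, 27, 6, 29, 10 → max 29
Cash regrets: 15, 0, 10, 0, 5 → max 15
Smallest max regret = 15 → Cash.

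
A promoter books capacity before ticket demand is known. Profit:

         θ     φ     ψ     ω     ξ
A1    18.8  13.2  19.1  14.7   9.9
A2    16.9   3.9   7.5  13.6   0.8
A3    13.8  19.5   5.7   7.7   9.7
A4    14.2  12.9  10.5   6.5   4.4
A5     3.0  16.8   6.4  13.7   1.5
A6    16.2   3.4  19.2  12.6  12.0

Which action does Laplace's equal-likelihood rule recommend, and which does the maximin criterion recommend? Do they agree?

laplace → A1; maximin → A1 (agree)

Row averages: A1=15.14, A2=8.54, A3=11.28, A4=9.7, A5=8.28, A6=12.68
Highest average = 15.14 → A1.
Row minima: A1=9.9, A2=0.8, A3=5.7, A4=4.4, A5=1.5, A6=3.4
Best worst-case = 9.9 → A1.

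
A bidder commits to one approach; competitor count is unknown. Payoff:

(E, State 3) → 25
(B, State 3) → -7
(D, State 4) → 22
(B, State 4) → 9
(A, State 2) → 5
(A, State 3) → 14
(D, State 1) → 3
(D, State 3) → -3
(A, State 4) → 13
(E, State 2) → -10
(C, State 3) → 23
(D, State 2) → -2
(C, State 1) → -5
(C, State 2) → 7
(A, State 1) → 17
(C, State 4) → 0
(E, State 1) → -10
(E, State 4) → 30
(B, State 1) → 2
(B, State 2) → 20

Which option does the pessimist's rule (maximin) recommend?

A

Row minima: A=5, B=-7, C=-5, D=-3, E=-10
Best worst-case = 5 → A.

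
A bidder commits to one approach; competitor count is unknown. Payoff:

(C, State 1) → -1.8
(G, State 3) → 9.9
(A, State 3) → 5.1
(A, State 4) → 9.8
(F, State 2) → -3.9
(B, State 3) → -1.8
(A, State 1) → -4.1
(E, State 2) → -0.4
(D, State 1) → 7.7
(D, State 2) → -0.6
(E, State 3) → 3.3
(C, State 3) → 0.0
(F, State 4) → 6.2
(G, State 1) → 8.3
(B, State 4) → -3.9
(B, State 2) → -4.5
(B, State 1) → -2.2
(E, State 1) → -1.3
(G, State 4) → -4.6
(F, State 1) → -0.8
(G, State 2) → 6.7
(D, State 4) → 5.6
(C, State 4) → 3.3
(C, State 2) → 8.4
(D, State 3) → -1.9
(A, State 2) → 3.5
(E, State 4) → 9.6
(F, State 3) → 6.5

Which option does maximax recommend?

Row maxima: A=9.8, B=-1.8, C=8.4, D=7.7, E=9.6, F=6.5, G=9.9
Best best-case = 9.9 → G.

G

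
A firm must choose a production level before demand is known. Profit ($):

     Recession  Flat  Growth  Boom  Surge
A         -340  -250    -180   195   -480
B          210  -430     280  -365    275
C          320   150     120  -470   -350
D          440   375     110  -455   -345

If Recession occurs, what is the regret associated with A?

780

Best payoff under Recession is 440.
Regret = 440 − (-340) = 780.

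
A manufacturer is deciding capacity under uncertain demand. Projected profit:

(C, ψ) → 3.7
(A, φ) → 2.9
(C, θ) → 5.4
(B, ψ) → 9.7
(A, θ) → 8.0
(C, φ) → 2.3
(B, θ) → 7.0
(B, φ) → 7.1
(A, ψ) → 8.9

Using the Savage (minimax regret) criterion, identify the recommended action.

Column bests: θ=8.0, φ=7.1, ψ=9.7.
A regrets: 0.0, 4.2, 0.8 → max 4.2
B regrets: 1.0, 0.0, 0.0 → max 1.0
C regrets: 2.6, 4.8, 6.0 → max 6.0
Smallest max regret = 1.0 → B.

B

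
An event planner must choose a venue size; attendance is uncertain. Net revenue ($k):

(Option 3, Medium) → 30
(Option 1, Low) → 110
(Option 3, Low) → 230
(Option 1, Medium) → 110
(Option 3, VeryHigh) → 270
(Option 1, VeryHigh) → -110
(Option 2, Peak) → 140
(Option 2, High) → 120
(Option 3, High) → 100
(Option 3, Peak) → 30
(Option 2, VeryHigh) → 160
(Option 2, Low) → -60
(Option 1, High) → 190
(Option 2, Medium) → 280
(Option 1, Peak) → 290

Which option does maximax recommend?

Row maxima: Option 1=290, Option 2=280, Option 3=270
Best best-case = 290 → Option 1.

Option 1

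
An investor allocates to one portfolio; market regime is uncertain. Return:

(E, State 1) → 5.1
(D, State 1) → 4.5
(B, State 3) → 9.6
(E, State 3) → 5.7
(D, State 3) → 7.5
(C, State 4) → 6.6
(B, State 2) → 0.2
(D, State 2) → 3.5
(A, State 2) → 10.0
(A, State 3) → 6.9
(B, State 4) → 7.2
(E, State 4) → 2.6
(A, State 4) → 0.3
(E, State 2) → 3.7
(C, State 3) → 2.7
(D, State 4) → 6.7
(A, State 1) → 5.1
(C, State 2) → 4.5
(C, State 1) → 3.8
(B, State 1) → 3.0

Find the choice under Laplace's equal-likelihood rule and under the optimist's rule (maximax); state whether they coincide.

laplace → A; maximax → A (agree)

Row averages: A=5.575, B=5, C=4.4, D=5.55, E=4.275
Highest average = 5.575 → A.
Row maxima: A=10.0, B=9.6, C=6.6, D=7.5, E=5.7
Best best-case = 10.0 → A.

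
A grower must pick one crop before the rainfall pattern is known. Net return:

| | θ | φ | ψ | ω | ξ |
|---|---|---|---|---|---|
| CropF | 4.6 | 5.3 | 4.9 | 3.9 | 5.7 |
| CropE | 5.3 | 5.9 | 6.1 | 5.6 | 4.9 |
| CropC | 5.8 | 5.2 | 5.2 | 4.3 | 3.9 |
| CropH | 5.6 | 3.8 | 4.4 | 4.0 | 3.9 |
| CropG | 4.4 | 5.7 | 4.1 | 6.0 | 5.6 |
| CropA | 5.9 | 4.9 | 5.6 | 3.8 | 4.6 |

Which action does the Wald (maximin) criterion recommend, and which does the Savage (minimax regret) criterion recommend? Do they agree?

maximin → CropE; minimax regret → CropE (agree)

Row minima: CropF=3.9, CropE=4.9, CropC=3.9, CropH=3.8, CropG=4.1, CropA=3.8
Best worst-case = 4.9 → CropE.
Column bests: θ=5.9, φ=5.9, ψ=6.1, ω=6.0, ξ=5.7.
CropF regrets: 1.3, 0.6, 1.2, 2.1, 0.0 → max 2.1
CropE regrets: 0.6, 0.0, 0.0, 0.4, 0.8 → max 0.8
CropC regrets: 0.1, 0.7, 0.9, 1.7, 1.8 → max 1.8
CropH regrets: 0.3, 2.1, 1.7, 2.0, 1.8 → max 2.1
CropG regrets: 1.5, 0.2, 2.0, 0.0, 0.1 → max 2.0
CropA regrets: 0.0, 1.0, 0.5, 2.2, 1.1 → max 2.2
Smallest max regret = 0.8 → CropE.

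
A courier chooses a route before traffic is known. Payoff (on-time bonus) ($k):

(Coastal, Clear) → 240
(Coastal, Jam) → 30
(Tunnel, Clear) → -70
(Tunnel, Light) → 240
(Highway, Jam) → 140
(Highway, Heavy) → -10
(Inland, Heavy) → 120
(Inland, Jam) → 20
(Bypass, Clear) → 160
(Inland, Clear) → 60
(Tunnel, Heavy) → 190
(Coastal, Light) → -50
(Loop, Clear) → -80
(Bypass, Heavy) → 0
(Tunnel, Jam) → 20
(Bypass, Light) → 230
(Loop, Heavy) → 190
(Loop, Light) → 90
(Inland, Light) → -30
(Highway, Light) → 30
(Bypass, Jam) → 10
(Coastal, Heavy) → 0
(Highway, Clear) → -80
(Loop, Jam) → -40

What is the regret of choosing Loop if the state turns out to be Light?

Best payoff under Light is 240.
Regret = 240 − 90 = 150.

150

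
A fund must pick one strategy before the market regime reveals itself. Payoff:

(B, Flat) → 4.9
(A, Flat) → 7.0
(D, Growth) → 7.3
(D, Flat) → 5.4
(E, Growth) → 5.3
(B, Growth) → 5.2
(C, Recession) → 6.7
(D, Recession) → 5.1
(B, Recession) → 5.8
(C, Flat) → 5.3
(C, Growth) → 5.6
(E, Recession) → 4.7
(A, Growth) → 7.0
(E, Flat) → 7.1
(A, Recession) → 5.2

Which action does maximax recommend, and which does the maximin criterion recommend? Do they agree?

maximax → D; maximin → C (disagree)

Row maxima: A=7.0, B=5.8, C=6.7, D=7.3, E=7.1
Best best-case = 7.3 → D.
Row minima: A=5.2, B=4.9, C=5.3, D=5.1, E=4.7
Best worst-case = 5.3 → C.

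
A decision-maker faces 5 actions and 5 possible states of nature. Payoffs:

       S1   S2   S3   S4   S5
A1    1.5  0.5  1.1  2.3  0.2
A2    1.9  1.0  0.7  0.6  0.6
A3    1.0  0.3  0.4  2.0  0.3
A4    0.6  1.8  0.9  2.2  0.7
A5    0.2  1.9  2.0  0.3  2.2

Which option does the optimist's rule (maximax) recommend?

Row maxima: A1=2.3, A2=1.9, A3=2.0, A4=2.2, A5=2.2
Best best-case = 2.3 → A1.

A1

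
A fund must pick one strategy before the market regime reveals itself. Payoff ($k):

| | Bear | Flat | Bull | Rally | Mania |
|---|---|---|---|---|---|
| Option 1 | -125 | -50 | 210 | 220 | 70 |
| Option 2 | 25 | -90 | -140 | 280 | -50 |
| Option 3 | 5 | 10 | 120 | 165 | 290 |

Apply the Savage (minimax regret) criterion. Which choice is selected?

Column bests: Bear=25, Flat=10, Bull=210, Rally=280, Mania=290.
Option 1 regrets: 150, 60, 0, 60, 220 → max 220
Option 2 regrets: 0, 100, 350, 0, 340 → max 350
Option 3 regrets: 20, 0, 90, 115, 0 → max 115
Smallest max regret = 115 → Option 3.

Option 3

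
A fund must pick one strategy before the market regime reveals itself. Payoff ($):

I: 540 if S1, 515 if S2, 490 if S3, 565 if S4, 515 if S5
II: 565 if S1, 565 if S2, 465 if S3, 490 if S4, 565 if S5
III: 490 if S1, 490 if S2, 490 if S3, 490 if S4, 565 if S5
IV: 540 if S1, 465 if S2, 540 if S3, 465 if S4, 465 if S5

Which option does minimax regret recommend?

I

Column bests: S1=565, S2=565, S3=540, S4=565, S5=565.
I regrets: 25, 50, 50, 0, 50 → max 50
II regrets: 0, 0, 75, 75, 0 → max 75
III regrets: 75, 75, 50, 75, 0 → max 75
IV regrets: 25, 100, 0, 100, 100 → max 100
Smallest max regret = 50 → I.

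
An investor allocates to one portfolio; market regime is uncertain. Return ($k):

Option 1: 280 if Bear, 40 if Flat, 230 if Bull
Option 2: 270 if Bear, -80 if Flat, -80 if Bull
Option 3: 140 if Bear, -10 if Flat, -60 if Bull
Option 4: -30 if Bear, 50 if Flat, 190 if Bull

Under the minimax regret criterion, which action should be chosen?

Option 1

Column bests: Bear=280, Flat=50, Bull=230.
Option 1 regrets: 0, 10, 0 → max 10
Option 2 regrets: 10, 130, 310 → max 310
Option 3 regrets: 140, 60, 290 → max 290
Option 4 regrets: 310, 0, 40 → max 310
Smallest max regret = 10 → Option 1.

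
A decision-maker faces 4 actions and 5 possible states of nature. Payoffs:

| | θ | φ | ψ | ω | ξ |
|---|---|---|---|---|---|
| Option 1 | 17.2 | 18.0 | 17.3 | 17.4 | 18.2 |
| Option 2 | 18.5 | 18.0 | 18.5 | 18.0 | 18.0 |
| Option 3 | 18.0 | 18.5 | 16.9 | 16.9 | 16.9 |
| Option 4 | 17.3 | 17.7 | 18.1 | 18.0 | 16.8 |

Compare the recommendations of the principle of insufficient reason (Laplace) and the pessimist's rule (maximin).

Row averages: Option 1=17.62, Option 2=18.2, Option 3=17.44, Option 4=17.58
Highest average = 18.2 → Option 2.
Row minima: Option 1=17.2, Option 2=18.0, Option 3=16.9, Option 4=16.8
Best worst-case = 18.0 → Option 2.

laplace → Option 2; maximin → Option 2 (agree)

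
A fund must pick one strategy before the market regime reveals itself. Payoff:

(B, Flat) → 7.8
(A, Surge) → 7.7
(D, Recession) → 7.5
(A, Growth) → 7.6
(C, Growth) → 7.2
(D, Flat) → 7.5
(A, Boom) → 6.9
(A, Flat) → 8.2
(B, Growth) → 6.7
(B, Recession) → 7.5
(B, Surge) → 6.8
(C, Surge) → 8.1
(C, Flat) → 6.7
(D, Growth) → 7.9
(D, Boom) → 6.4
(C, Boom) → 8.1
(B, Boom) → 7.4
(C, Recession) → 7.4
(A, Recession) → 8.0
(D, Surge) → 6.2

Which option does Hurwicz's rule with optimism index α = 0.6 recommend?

A: 0.6·8.2 + 0.4·6.9 = 7.68
B: 0.6·7.8 + 0.4·6.7 = 7.36
C: 0.6·8.1 + 0.4·6.7 = 7.54
D: 0.6·7.9 + 0.4·6.2 = 7.22
Highest Hurwicz score = 7.68 → A.

A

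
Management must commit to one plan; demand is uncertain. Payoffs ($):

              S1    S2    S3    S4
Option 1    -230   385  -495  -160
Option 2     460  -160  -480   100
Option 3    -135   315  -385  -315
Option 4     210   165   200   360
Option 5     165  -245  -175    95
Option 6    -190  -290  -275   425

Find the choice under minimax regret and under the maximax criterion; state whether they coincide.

Column bests: S1=460, S2=385, S3=200, S4=425.
Option 1 regrets: 690, 0, 695, 585 → max 695
Option 2 regrets: 0, 545, 680, 325 → max 680
Option 3 regrets: 595, 70, 585, 740 → max 740
Option 4 regrets: 250, 220, 0, 65 → max 250
Option 5 regrets: 295, 630, 375, 330 → max 630
Option 6 regrets: 650, 675, 475, 0 → max 675
Smallest max regret = 250 → Option 4.
Row maxima: Option 1=385, Option 2=460, Option 3=315, Option 4=360, Option 5=165, Option 6=425
Best best-case = 460 → Option 2.

minimax regret → Option 4; maximax → Option 2 (disagree)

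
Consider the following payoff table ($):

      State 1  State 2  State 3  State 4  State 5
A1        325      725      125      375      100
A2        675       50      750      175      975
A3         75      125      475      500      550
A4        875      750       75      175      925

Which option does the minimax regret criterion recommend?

A4

Column bests: State 1=875, State 2=750, State 3=750, State 4=500, State 5=975.
A1 regrets: 550, 25, 625, 125, 875 → max 875
A2 regrets: 200, 700, 0, 325, 0 → max 700
A3 regrets: 800, 625, 275, 0, 425 → max 800
A4 regrets: 0, 0, 675, 325, 50 → max 675
Smallest max regret = 675 → A4.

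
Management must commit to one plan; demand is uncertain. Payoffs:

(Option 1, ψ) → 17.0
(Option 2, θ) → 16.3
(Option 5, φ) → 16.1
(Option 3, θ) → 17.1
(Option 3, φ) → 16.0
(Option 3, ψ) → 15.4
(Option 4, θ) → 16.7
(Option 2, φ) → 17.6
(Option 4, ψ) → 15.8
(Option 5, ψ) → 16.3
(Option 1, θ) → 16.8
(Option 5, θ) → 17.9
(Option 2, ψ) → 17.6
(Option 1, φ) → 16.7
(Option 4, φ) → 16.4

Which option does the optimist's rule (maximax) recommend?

Option 5

Row maxima: Option 1=17.0, Option 2=17.6, Option 3=17.1, Option 4=16.7, Option 5=17.9
Best best-case = 17.9 → Option 5.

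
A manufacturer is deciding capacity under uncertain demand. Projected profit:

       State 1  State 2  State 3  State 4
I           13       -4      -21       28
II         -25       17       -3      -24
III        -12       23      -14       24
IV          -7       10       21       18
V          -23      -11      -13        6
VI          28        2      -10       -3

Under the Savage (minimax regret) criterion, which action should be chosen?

VI

Column bests: State 1=28, State 2=23, State 3=21, State 4=28.
I regrets: 15, 27, 42, 0 → max 42
II regrets: 53, 6, 24, 52 → max 53
III regrets: 40, 0, 35, 4 → max 40
IV regrets: 35, 13, 0, 10 → max 35
V regrets: 51, 34, 34, 22 → max 51
VI regrets: 0, 21, 31, 31 → max 31
Smallest max regret = 31 → VI.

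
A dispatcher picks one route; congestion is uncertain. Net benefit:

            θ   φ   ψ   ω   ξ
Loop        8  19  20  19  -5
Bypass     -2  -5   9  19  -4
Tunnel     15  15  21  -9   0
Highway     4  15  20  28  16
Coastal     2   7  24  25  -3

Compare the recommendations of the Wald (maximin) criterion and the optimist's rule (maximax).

maximin → Highway; maximax → Highway (agree)

Row minima: Loop=-5, Bypass=-5, Tunnel=-9, Highway=4, Coastal=-3
Best worst-case = 4 → Highway.
Row maxima: Loop=20, Bypass=19, Tunnel=21, Highway=28, Coastal=25
Best best-case = 28 → Highway.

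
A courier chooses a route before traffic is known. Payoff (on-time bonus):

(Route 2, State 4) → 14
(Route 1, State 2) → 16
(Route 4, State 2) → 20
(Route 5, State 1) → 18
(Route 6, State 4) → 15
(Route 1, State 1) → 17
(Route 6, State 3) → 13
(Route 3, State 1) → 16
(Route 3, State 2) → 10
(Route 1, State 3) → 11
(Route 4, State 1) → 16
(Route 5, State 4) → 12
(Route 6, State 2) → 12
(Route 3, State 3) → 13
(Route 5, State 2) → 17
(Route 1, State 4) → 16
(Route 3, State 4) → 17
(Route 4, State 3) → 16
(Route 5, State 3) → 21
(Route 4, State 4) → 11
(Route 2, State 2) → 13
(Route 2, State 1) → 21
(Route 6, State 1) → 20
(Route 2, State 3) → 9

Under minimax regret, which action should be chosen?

Route 5

Column bests: State 1=21, State 2=20, State 3=21, State 4=17.
Route 1 regrets: 4, 4, 10, 1 → max 10
Route 2 regrets: 0, 7, 12, 3 → max 12
Route 3 regrets: 5, 10, 8, 0 → max 10
Route 4 regrets: 5, 0, 5, 6 → max 6
Route 5 regrets: 3, 3, 0, 5 → max 5
Route 6 regrets: 1, 8, 8, 2 → max 8
Smallest max regret = 5 → Route 5.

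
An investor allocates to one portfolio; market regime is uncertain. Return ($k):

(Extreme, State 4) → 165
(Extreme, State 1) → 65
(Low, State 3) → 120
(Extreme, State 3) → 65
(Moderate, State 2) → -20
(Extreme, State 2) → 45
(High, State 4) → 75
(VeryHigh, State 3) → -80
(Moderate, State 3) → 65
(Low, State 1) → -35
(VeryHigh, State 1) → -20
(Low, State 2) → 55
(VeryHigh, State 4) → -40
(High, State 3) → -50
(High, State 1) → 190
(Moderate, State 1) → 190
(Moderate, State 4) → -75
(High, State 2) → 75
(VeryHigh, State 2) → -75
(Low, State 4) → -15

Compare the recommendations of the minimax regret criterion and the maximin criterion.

minimax regret → Extreme; maximin → Extreme (agree)

Column bests: State 1=190, State 2=75, State 3=120, State 4=165.
Low regrets: 225, 20, 0, 180 → max 225
Moderate regrets: 0, 95, 55, 240 → max 240
High regrets: 0, 0, 170, 90 → max 170
VeryHigh regrets: 210, 150, 200, 205 → max 210
Extreme regrets: 125, 30, 55, 0 → max 125
Smallest max regret = 125 → Extreme.
Row minima: Low=-35, Moderate=-75, High=-50, VeryHigh=-80, Extreme=45
Best worst-case = 45 → Extreme.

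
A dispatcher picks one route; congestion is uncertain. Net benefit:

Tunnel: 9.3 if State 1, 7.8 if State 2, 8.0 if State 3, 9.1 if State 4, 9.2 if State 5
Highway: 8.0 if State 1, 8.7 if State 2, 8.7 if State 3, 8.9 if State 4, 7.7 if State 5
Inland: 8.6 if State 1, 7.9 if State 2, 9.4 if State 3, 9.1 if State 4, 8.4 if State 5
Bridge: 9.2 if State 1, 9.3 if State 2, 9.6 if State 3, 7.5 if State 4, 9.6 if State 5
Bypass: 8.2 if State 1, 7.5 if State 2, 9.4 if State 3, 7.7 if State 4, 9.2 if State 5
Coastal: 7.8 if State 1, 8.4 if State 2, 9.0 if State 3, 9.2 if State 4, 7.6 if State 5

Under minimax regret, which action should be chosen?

Inland

Column bests: State 1=9.3, State 2=9.3, State 3=9.6, State 4=9.2, State 5=9.6.
Tunnel regrets: 0.0, 1.5, 1.6, 0.1, 0.4 → max 1.6
Highway regrets: 1.3, 0.6, 0.9, 0.3, 1.9 → max 1.9
Inland regrets: 0.7, 1.4, 0.2, 0.1, 1.2 → max 1.4
Bridge regrets: 0.1, 0.0, 0.0, 1.7, 0.0 → max 1.7
Bypass regrets: 1.1, 1.8, 0.2, 1.5, 0.4 → max 1.8
Coastal regrets: 1.5, 0.9, 0.6, 0.0, 2.0 → max 2.0
Smallest max regret = 1.4 → Inland.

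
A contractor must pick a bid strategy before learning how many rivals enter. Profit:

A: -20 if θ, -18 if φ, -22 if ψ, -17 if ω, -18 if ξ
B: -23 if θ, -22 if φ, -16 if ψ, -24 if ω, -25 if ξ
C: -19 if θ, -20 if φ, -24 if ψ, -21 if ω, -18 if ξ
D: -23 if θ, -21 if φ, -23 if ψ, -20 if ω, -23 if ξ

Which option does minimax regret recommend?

A

Column bests: θ=-19, φ=-18, ψ=-16, ω=-17, ξ=-18.
A regrets: 1, 0, 6, 0, 0 → max 6
B regrets: 4, 4, 0, 7, 7 → max 7
C regrets: 0, 2, 8, 4, 0 → max 8
D regrets: 4, 3, 7, 3, 5 → max 7
Smallest max regret = 6 → A.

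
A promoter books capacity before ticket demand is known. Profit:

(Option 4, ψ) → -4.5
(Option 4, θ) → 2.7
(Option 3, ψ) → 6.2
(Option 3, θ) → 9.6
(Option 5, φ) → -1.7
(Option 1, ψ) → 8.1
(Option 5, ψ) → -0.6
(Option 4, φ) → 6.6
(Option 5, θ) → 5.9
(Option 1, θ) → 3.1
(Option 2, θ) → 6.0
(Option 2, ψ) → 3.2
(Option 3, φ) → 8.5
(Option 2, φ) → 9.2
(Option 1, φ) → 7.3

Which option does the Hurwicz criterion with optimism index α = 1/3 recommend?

Option 1: 1/3·8.1 + 2/3·3.1 = 143/30
Option 2: 1/3·9.2 + 2/3·3.2 = 5.2
Option 3: 1/3·9.6 + 2/3·6.2 = 22/3
Option 4: 1/3·6.6 + 2/3·(-4.5) = -0.8
Option 5: 1/3·5.9 + 2/3·(-1.7) = 5/6
Highest Hurwicz score = 22/3 → Option 3.

Option 3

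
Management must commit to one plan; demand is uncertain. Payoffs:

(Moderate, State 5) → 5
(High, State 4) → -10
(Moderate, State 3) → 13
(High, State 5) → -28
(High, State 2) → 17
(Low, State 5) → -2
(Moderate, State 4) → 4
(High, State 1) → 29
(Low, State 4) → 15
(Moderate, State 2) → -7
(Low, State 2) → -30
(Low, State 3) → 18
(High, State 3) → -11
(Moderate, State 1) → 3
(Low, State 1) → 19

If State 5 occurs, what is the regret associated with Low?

7

Best payoff under State 5 is 5.
Regret = 5 − (-2) = 7.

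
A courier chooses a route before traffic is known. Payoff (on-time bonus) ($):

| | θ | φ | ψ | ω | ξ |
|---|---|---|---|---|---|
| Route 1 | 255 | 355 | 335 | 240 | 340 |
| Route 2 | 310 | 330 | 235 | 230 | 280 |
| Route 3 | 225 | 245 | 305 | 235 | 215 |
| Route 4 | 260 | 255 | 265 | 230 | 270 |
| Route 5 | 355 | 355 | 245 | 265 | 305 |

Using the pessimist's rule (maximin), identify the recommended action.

Row minima: Route 1=240, Route 2=230, Route 3=215, Route 4=230, Route 5=245
Best worst-case = 245 → Route 5.

Route 5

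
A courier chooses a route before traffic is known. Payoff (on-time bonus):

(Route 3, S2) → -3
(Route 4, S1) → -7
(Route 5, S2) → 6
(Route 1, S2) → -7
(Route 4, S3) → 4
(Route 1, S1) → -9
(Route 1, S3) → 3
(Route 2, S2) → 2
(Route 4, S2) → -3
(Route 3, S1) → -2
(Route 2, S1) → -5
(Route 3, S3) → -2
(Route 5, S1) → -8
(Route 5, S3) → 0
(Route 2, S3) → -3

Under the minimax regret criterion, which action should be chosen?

Route 5

Column bests: S1=-2, S2=6, S3=4.
Route 1 regrets: 7, 13, 1 → max 13
Route 2 regrets: 3, 4, 7 → max 7
Route 3 regrets: 0, 9, 6 → max 9
Route 4 regrets: 5, 9, 0 → max 9
Route 5 regrets: 6, 0, 4 → max 6
Smallest max regret = 6 → Route 5.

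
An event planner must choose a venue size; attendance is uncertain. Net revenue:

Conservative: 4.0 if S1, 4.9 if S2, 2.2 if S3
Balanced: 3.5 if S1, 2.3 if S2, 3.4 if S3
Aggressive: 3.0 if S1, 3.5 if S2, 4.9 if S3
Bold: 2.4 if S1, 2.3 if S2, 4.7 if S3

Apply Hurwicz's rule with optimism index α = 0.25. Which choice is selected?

Conservative: 0.25·4.9 + 0.75·2.2 = 2.875
Balanced: 0.25·3.5 + 0.75·2.3 = 2.6
Aggressive: 0.25·4.9 + 0.75·3.0 = 3.475
Bold: 0.25·4.7 + 0.75·2.3 = 2.9
Highest Hurwicz score = 3.475 → Aggressive.

Aggressive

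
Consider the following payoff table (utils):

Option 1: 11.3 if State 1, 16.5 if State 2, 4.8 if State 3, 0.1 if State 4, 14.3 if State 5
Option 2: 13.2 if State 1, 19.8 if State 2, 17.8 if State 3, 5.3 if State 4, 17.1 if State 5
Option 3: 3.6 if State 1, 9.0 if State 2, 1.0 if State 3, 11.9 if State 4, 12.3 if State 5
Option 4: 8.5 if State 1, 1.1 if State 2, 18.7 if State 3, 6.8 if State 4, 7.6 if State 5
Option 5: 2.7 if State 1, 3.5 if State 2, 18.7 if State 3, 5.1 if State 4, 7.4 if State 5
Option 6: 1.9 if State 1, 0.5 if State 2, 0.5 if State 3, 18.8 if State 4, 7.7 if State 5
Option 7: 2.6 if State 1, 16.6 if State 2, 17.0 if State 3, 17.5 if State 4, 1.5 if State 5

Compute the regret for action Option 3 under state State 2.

Best payoff under State 2 is 19.8.
Regret = 19.8 − 9.0 = 10.8.

10.8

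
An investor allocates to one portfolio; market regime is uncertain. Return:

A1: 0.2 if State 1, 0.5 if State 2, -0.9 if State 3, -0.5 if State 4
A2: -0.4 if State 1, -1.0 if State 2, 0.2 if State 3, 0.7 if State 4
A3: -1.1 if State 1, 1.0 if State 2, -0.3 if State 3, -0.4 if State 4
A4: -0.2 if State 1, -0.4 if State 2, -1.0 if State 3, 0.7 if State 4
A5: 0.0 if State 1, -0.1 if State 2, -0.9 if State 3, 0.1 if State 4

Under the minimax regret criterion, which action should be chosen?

Column bests: State 1=0.2, State 2=1.0, State 3=0.2, State 4=0.7.
A1 regrets: 0.0, 0.5, 1.1, 1.2 → max 1.2
A2 regrets: 0.6, 2.0, 0.0, 0.0 → max 2.0
A3 regrets: 1.3, 0.0, 0.5, 1.1 → max 1.3
A4 regrets: 0.4, 1.4, 1.2, 0.0 → max 1.4
A5 regrets: 0.2, 1.1, 1.1, 0.6 → max 1.1
Smallest max regret = 1.1 → A5.

A5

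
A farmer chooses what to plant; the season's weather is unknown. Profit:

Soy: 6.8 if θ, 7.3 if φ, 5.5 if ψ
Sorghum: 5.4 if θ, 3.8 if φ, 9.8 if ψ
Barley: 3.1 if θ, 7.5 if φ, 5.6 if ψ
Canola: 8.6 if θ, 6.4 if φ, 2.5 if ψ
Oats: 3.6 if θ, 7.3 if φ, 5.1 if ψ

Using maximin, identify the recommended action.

Row minima: Soy=5.5, Sorghum=3.8, Barley=3.1, Canola=2.5, Oats=3.6
Best worst-case = 5.5 → Soy.

Soy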